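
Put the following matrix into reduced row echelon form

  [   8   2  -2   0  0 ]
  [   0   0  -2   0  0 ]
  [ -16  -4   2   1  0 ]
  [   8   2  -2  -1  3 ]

[[1, 1/4, 0, 0, 0], [0, 0, 1, 0, 0], [0, 0, 0, 1, 0], [0, 0, 0, 0, 1]]

r1 := 1/8·r1
  [   1  1/4  -1/4   0  0 ]
  [   0    0    -2   0  0 ]
  [ -16   -4     2   1  0 ]
  [   8    2    -2  -1  3 ]
r3 := r3 + 16·r1
  [ 1  1/4  -1/4   0  0 ]
  [ 0    0    -2   0  0 ]
  [ 0    0    -2   1  0 ]
  [ 8    2    -2  -1  3 ]
r4 := r4 − 8·r1
  [ 1  1/4  -1/4   0  0 ]
  [ 0    0    -2   0  0 ]
  [ 0    0    -2   1  0 ]
  [ 0    0     0  -1  3 ]
r2 := -1/2·r2
  [ 1  1/4  -1/4   0  0 ]
  [ 0    0     1   0  0 ]
  [ 0    0    -2   1  0 ]
  [ 0    0     0  -1  3 ]
r3 := r3 + 2·r2
  [ 1  1/4  -1/4   0  0 ]
  [ 0    0     1   0  0 ]
  [ 0    0     0   1  0 ]
  [ 0    0     0  -1  3 ]
r4 := r4 + r3
  [ 1  1/4  -1/4  0  0 ]
  [ 0    0     1  0  0 ]
  [ 0    0     0  1  0 ]
  [ 0    0     0  0  3 ]
r4 := 1/3·r4
  [ 1  1/4  -1/4  0  0 ]
  [ 0    0     1  0  0 ]
  [ 0    0     0  1  0 ]
  [ 0    0     0  0  1 ]
r1 := r1 + 1/4·r2
  [ 1  1/4  0  0  0 ]
  [ 0    0  1  0  0 ]
  [ 0    0  0  1  0 ]
  [ 0    0  0  0  1 ]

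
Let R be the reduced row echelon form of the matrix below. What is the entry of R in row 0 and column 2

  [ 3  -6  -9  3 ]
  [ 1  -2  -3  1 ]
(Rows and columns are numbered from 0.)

ρ1 ← 1/3·ρ1
ρ2 ← ρ2 − ρ1

-3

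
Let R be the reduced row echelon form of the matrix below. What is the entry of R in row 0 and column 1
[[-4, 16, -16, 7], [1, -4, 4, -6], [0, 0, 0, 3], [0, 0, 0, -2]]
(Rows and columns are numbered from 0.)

ρ1 → -1/4·ρ1
  [ 1  -4  4  -7/4 ]
  [ 1  -4  4    -6 ]
  [ 0   0  0     3 ]
  [ 0   0  0    -2 ]
ρ2 → ρ2 − ρ1
  [ 1  -4  4   -7/4 ]
  [ 0   0  0  -17/4 ]
  [ 0   0  0      3 ]
  [ 0   0  0     -2 ]
ρ2 → -4/17·ρ2
  [ 1  -4  4  -7/4 ]
  [ 0   0  0     1 ]
  [ 0   0  0     3 ]
  [ 0   0  0    -2 ]
ρ3 → ρ3 − 3·ρ2
  [ 1  -4  4  -7/4 ]
  [ 0   0  0     1 ]
  [ 0   0  0     0 ]
  [ 0   0  0    -2 ]
ρ4 → ρ4 + 2·ρ2
  [ 1  -4  4  -7/4 ]
  [ 0   0  0     1 ]
  [ 0   0  0     0 ]
  [ 0   0  0     0 ]
ρ1 → ρ1 + 7/4·ρ2
  [ 1  -4  4  0 ]
  [ 0   0  0  1 ]
  [ 0   0  0  0 ]
  [ 0   0  0  0 ]

-4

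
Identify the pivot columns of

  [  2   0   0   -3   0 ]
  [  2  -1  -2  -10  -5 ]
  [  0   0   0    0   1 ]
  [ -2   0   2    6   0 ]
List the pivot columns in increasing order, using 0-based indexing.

R1 ← 1/2·R1
  [  1   0   0  -3/2   0 ]
  [  2  -1  -2   -10  -5 ]
  [  0   0   0     0   1 ]
  [ -2   0   2     6   0 ]
R2 ← R2 − 2·R1
  [  1   0   0  -3/2   0 ]
  [  0  -1  -2    -7  -5 ]
  [  0   0   0     0   1 ]
  [ -2   0   2     6   0 ]
R4 ← R4 + 2·R1
  [ 1   0   0  -3/2   0 ]
  [ 0  -1  -2    -7  -5 ]
  [ 0   0   0     0   1 ]
  [ 0   0   2     3   0 ]
R2 ← -1·R2
  [ 1  0  0  -3/2  0 ]
  [ 0  1  2     7  5 ]
  [ 0  0  0     0  1 ]
  [ 0  0  2     3  0 ]
R3 <=> R4
  [ 1  0  0  -3/2  0 ]
  [ 0  1  2     7  5 ]
  [ 0  0  2     3  0 ]
  [ 0  0  0     0  1 ]
R3 ← 1/2·R3
  [ 1  0  0  -3/2  0 ]
  [ 0  1  2     7  5 ]
  [ 0  0  1   3/2  0 ]
  [ 0  0  0     0  1 ]
R2 ← R2 − 5·R4
  [ 1  0  0  -3/2  0 ]
  [ 0  1  2     7  0 ]
  [ 0  0  1   3/2  0 ]
  [ 0  0  0     0  1 ]
R2 ← R2 − 2·R3
  [ 1  0  0  -3/2  0 ]
  [ 0  1  0     4  0 ]
  [ 0  0  1   3/2  0 ]
  [ 0  0  0     0  1 ]
Pivot columns are the columns containing a leading 1.

0, 1, 2, 4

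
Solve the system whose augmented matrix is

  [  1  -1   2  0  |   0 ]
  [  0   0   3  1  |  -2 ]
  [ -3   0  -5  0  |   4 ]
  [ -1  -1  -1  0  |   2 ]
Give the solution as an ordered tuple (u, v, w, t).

Add 3 times r1 to r3.
  [  1  -1   2  0  |   0 ]
  [  0   0   3  1  |  -2 ]
  [  0  -3   1  0  |   4 ]
  [ -1  -1  -1  0  |   2 ]
Add r1 to r4.
  [ 1  -1  2  0  |   0 ]
  [ 0   0  3  1  |  -2 ]
  [ 0  -3  1  0  |   4 ]
  [ 0  -2  1  0  |   2 ]
Swap r2 and r3.
  [ 1  -1  2  0  |   0 ]
  [ 0  -3  1  0  |   4 ]
  [ 0   0  3  1  |  -2 ]
  [ 0  -2  1  0  |   2 ]
Multiply r2 by -1/3.
  [ 1  -1     2  0  |     0 ]
  [ 0   1  -1/3  0  |  -4/3 ]
  [ 0   0     3  1  |    -2 ]
  [ 0  -2     1  0  |     2 ]
Add 2 times r2 to r4.
  [ 1  -1     2  0  |     0 ]
  [ 0   1  -1/3  0  |  -4/3 ]
  [ 0   0     3  1  |    -2 ]
  [ 0   0   1/3  0  |  -2/3 ]
Multiply r3 by 1/3.
  [ 1  -1     2    0  |     0 ]
  [ 0   1  -1/3    0  |  -4/3 ]
  [ 0   0     1  1/3  |  -2/3 ]
  [ 0   0   1/3    0  |  -2/3 ]
Subtract 1/3 times r3 from r4.
  [ 1  -1     2     0  |     0 ]
  [ 0   1  -1/3     0  |  -4/3 ]
  [ 0   0     1   1/3  |  -2/3 ]
  [ 0   0     0  -1/9  |  -4/9 ]
Multiply r4 by -9.
  [ 1  -1     2    0  |     0 ]
  [ 0   1  -1/3    0  |  -4/3 ]
  [ 0   0     1  1/3  |  -2/3 ]
  [ 0   0     0    1  |     4 ]
Subtract 1/3 times r4 from r3.
  [ 1  -1     2  0  |     0 ]
  [ 0   1  -1/3  0  |  -4/3 ]
  [ 0   0     1  0  |    -2 ]
  [ 0   0     0  1  |     4 ]
Add 1/3 times r3 to r2.
  [ 1  -1  2  0  |   0 ]
  [ 0   1  0  0  |  -2 ]
  [ 0   0  1  0  |  -2 ]
  [ 0   0  0  1  |   4 ]
Subtract 2 times r3 from r1.
  [ 1  -1  0  0  |   4 ]
  [ 0   1  0  0  |  -2 ]
  [ 0   0  1  0  |  -2 ]
  [ 0   0  0  1  |   4 ]
Add r2 to r1.
  [ 1  0  0  0  |   2 ]
  [ 0  1  0  0  |  -2 ]
  [ 0  0  1  0  |  -2 ]
  [ 0  0  0  1  |   4 ]
Reading off the last column: u = 2, v = -2, w = -2, t = 4.

(2, -2, -2, 4)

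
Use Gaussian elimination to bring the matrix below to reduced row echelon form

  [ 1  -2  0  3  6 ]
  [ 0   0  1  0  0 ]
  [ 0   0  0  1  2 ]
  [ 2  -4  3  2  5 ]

R4 -> R4 − 2·R1
  [ 1  -2  0   3   6 ]
  [ 0   0  1   0   0 ]
  [ 0   0  0   1   2 ]
  [ 0   0  3  -4  -7 ]
R4 -> R4 − 3·R2
  [ 1  -2  0   3   6 ]
  [ 0   0  1   0   0 ]
  [ 0   0  0   1   2 ]
  [ 0   0  0  -4  -7 ]
R4 -> R4 + 4·R3
  [ 1  -2  0  3  6 ]
  [ 0   0  1  0  0 ]
  [ 0   0  0  1  2 ]
  [ 0   0  0  0  1 ]
R3 -> R3 − 2·R4
  [ 1  -2  0  3  6 ]
  [ 0   0  1  0  0 ]
  [ 0   0  0  1  0 ]
  [ 0   0  0  0  1 ]
R1 -> R1 − 6·R4
  [ 1  -2  0  3  0 ]
  [ 0   0  1  0  0 ]
  [ 0   0  0  1  0 ]
  [ 0   0  0  0  1 ]
R1 -> R1 − 3·R3
  [ 1  -2  0  0  0 ]
  [ 0   0  1  0  0 ]
  [ 0   0  0  1  0 ]
  [ 0   0  0  0  1 ]

[[1, -2, 0, 0, 0], [0, 0, 1, 0, 0], [0, 0, 0, 1, 0], [0, 0, 0, 0, 1]]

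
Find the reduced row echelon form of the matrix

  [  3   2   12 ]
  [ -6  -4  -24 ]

r1 := 1/3·r1
  [  1  2/3    4 ]
  [ -6   -4  -24 ]
r2 := r2 + 6·r1
  [ 1  2/3  4 ]
  [ 0    0  0 ]

[[1, 2/3, 4], [0, 0, 0]]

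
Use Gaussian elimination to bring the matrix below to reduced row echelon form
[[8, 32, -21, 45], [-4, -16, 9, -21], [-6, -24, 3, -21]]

[[1, 4, 0, 3], [0, 0, 1, -1], [0, 0, 0, 0]]

Multiply ρ1 by 1/8.
  [  1    4  -21/8  45/8 ]
  [ -4  -16      9   -21 ]
  [ -6  -24      3   -21 ]
Add 4 times ρ1 to ρ2.
  [  1    4  -21/8  45/8 ]
  [  0    0   -3/2   3/2 ]
  [ -6  -24      3   -21 ]
Add 6 times ρ1 to ρ3.
  [ 1  4  -21/8  45/8 ]
  [ 0  0   -3/2   3/2 ]
  [ 0  0  -51/4  51/4 ]
Multiply ρ2 by -2/3.
  [ 1  4  -21/8  45/8 ]
  [ 0  0      1    -1 ]
  [ 0  0  -51/4  51/4 ]
Add 51/4 times ρ2 to ρ3.
  [ 1  4  -21/8  45/8 ]
  [ 0  0      1    -1 ]
  [ 0  0      0     0 ]
Add 21/8 times ρ2 to ρ1.
  [ 1  4  0   3 ]
  [ 0  0  1  -1 ]
  [ 0  0  0   0 ]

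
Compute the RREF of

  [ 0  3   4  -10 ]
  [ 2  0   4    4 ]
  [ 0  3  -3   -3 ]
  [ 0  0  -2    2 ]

Swap R1 and R2.
  [ 2  0   4    4 ]
  [ 0  3   4  -10 ]
  [ 0  3  -3   -3 ]
  [ 0  0  -2    2 ]
Multiply R1 by 1/2.
  [ 1  0   2    2 ]
  [ 0  3   4  -10 ]
  [ 0  3  -3   -3 ]
  [ 0  0  -2    2 ]
Multiply R2 by 1/3.
  [ 1  0    2      2 ]
  [ 0  1  4/3  -10/3 ]
  [ 0  3   -3     -3 ]
  [ 0  0   -2      2 ]
Subtract 3 times R2 from R3.
  [ 1  0    2      2 ]
  [ 0  1  4/3  -10/3 ]
  [ 0  0   -7      7 ]
  [ 0  0   -2      2 ]
Multiply R3 by -1/7.
  [ 1  0    2      2 ]
  [ 0  1  4/3  -10/3 ]
  [ 0  0    1     -1 ]
  [ 0  0   -2      2 ]
Add 2 times R3 to R4.
  [ 1  0    2      2 ]
  [ 0  1  4/3  -10/3 ]
  [ 0  0    1     -1 ]
  [ 0  0    0      0 ]
Subtract 4/3 times R3 from R2.
  [ 1  0  2   2 ]
  [ 0  1  0  -2 ]
  [ 0  0  1  -1 ]
  [ 0  0  0   0 ]
Subtract 2 times R3 from R1.
  [ 1  0  0   4 ]
  [ 0  1  0  -2 ]
  [ 0  0  1  -1 ]
  [ 0  0  0   0 ]

[[1, 0, 0, 4], [0, 1, 0, -2], [0, 0, 1, -1], [0, 0, 0, 0]]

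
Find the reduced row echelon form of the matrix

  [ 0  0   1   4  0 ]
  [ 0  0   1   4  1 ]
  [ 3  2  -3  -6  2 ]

Swap R1 and R3.
  [ 3  2  -3  -6  2 ]
  [ 0  0   1   4  1 ]
  [ 0  0   1   4  0 ]
Multiply R1 by 1/3.
  [ 1  2/3  -1  -2  2/3 ]
  [ 0    0   1   4    1 ]
  [ 0    0   1   4    0 ]
Subtract R2 from R3.
  [ 1  2/3  -1  -2  2/3 ]
  [ 0    0   1   4    1 ]
  [ 0    0   0   0   -1 ]
Multiply R3 by -1.
  [ 1  2/3  -1  -2  2/3 ]
  [ 0    0   1   4    1 ]
  [ 0    0   0   0    1 ]
Subtract R3 from R2.
  [ 1  2/3  -1  -2  2/3 ]
  [ 0    0   1   4    0 ]
  [ 0    0   0   0    1 ]
Subtract 2/3 times R3 from R1.
  [ 1  2/3  -1  -2  0 ]
  [ 0    0   1   4  0 ]
  [ 0    0   0   0  1 ]
Add R2 to R1.
  [ 1  2/3  0  2  0 ]
  [ 0    0  1  4  0 ]
  [ 0    0  0  0  1 ]

[[1, 2/3, 0, 2, 0], [0, 0, 1, 4, 0], [0, 0, 0, 0, 1]]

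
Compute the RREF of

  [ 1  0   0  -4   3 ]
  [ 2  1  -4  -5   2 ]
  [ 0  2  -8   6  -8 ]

[[1, 0, 0, -4, 3], [0, 1, -4, 3, -4], [0, 0, 0, 0, 0]]

R2 := R2 − 2·R1
  [ 1  0   0  -4   3 ]
  [ 0  1  -4   3  -4 ]
  [ 0  2  -8   6  -8 ]
R3 := R3 − 2·R2
  [ 1  0   0  -4   3 ]
  [ 0  1  -4   3  -4 ]
  [ 0  0   0   0   0 ]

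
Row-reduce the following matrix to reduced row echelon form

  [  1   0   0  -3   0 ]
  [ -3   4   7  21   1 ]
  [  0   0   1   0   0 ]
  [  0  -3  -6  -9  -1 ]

Add 3 times R1 to R2.
  [ 1   0   0  -3   0 ]
  [ 0   4   7  12   1 ]
  [ 0   0   1   0   0 ]
  [ 0  -3  -6  -9  -1 ]
Multiply R2 by 1/4.
  [ 1   0    0  -3    0 ]
  [ 0   1  7/4   3  1/4 ]
  [ 0   0    1   0    0 ]
  [ 0  -3   -6  -9   -1 ]
Add 3 times R2 to R4.
  [ 1  0     0  -3     0 ]
  [ 0  1   7/4   3   1/4 ]
  [ 0  0     1   0     0 ]
  [ 0  0  -3/4   0  -1/4 ]
Add 3/4 times R3 to R4.
  [ 1  0    0  -3     0 ]
  [ 0  1  7/4   3   1/4 ]
  [ 0  0    1   0     0 ]
  [ 0  0    0   0  -1/4 ]
Multiply R4 by -4.
  [ 1  0    0  -3    0 ]
  [ 0  1  7/4   3  1/4 ]
  [ 0  0    1   0    0 ]
  [ 0  0    0   0    1 ]
Subtract 1/4 times R4 from R2.
  [ 1  0    0  -3  0 ]
  [ 0  1  7/4   3  0 ]
  [ 0  0    1   0  0 ]
  [ 0  0    0   0  1 ]
Subtract 7/4 times R3 from R2.
  [ 1  0  0  -3  0 ]
  [ 0  1  0   3  0 ]
  [ 0  0  1   0  0 ]
  [ 0  0  0   0  1 ]

[[1, 0, 0, -3, 0], [0, 1, 0, 3, 0], [0, 0, 1, 0, 0], [0, 0, 0, 0, 1]]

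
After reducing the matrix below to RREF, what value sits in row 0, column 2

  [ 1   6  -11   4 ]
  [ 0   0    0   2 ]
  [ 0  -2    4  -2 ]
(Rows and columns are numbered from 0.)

r2 <=> r3
  [ 1   6  -11   4 ]
  [ 0  -2    4  -2 ]
  [ 0   0    0   2 ]
r2 → -1/2·r2
  [ 1  6  -11  4 ]
  [ 0  1   -2  1 ]
  [ 0  0    0  2 ]
r3 → 1/2·r3
  [ 1  6  -11  4 ]
  [ 0  1   -2  1 ]
  [ 0  0    0  1 ]
r2 → r2 − r3
  [ 1  6  -11  4 ]
  [ 0  1   -2  0 ]
  [ 0  0    0  1 ]
r1 → r1 − 4·r3
  [ 1  6  -11  0 ]
  [ 0  1   -2  0 ]
  [ 0  0    0  1 ]
r1 → r1 − 6·r2
  [ 1  0   1  0 ]
  [ 0  1  -2  0 ]
  [ 0  0   0  1 ]

1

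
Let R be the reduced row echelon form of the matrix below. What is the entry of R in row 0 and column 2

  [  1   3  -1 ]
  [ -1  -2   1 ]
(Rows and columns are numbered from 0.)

-1

Add R1 to R2.
Subtract 3 times R2 from R1.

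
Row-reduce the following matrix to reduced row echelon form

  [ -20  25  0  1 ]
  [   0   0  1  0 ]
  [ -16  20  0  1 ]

[[1, -5/4, 0, 0], [0, 0, 1, 0], [0, 0, 0, 1]]

ρ1 → -1/20·ρ1
  [   1  -5/4  0  -1/20 ]
  [   0     0  1      0 ]
  [ -16    20  0      1 ]
ρ3 → ρ3 + 16·ρ1
  [ 1  -5/4  0  -1/20 ]
  [ 0     0  1      0 ]
  [ 0     0  0    1/5 ]
ρ3 → 5·ρ3
  [ 1  -5/4  0  -1/20 ]
  [ 0     0  1      0 ]
  [ 0     0  0      1 ]
ρ1 → ρ1 + 1/20·ρ3
  [ 1  -5/4  0  0 ]
  [ 0     0  1  0 ]
  [ 0     0  0  1 ]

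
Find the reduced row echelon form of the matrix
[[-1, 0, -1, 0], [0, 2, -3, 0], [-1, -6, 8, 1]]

[[1, 0, 1, 0], [0, 1, -3/2, 0], [0, 0, 0, 1]]

r1 → -1·r1
  [  1   0   1  0 ]
  [  0   2  -3  0 ]
  [ -1  -6   8  1 ]
r3 → r3 + r1
  [ 1   0   1  0 ]
  [ 0   2  -3  0 ]
  [ 0  -6   9  1 ]
r2 → 1/2·r2
  [ 1   0     1  0 ]
  [ 0   1  -3/2  0 ]
  [ 0  -6     9  1 ]
r3 → r3 + 6·r2
  [ 1  0     1  0 ]
  [ 0  1  -3/2  0 ]
  [ 0  0     0  1 ]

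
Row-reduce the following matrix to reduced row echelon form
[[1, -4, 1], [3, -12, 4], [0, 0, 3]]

[[1, -4, 0], [0, 0, 1], [0, 0, 0]]

ρ2 → ρ2 − 3·ρ1
  [ 1  -4  1 ]
  [ 0   0  1 ]
  [ 0   0  3 ]
ρ3 → ρ3 − 3·ρ2
  [ 1  -4  1 ]
  [ 0   0  1 ]
  [ 0   0  0 ]
ρ1 → ρ1 − ρ2
  [ 1  -4  0 ]
  [ 0   0  1 ]
  [ 0   0  0 ]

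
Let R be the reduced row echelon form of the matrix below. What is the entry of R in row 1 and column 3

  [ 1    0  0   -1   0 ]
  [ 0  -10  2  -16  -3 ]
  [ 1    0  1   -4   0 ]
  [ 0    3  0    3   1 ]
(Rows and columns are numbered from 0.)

Subtract R1 from R3.
Multiply R2 by -1/10.
Subtract 3 times R2 from R4.
Subtract 3/5 times R3 from R4.
Multiply R4 by 10.
Subtract 3/10 times R4 from R2.
Add 1/5 times R3 to R2.

1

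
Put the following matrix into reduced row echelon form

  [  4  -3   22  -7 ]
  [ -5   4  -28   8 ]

ρ1 := 1/4·ρ1
  [  1  -3/4  11/2  -7/4 ]
  [ -5     4   -28     8 ]
ρ2 := ρ2 + 5·ρ1
  [ 1  -3/4  11/2  -7/4 ]
  [ 0   1/4  -1/2  -3/4 ]
ρ2 := 4·ρ2
  [ 1  -3/4  11/2  -7/4 ]
  [ 0     1    -2    -3 ]
ρ1 := ρ1 + 3/4·ρ2
  [ 1  0   4  -4 ]
  [ 0  1  -2  -3 ]

[[1, 0, 4, -4], [0, 1, -2, -3]]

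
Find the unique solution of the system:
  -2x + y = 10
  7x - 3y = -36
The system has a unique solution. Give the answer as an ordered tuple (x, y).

(-6, -2)

Form the augmented matrix and row-reduce:
  [ -2   1  |   10 ]
  [  7  -3  |  -36 ]
r1 → -1/2·r1
  [ 1  -1/2  |   -5 ]
  [ 7    -3  |  -36 ]
r2 → r2 − 7·r1
  [ 1  -1/2  |  -5 ]
  [ 0   1/2  |  -1 ]
r2 → 2·r2
  [ 1  -1/2  |  -5 ]
  [ 0     1  |  -2 ]
r1 → r1 + 1/2·r2
  [ 1  0  |  -6 ]
  [ 0  1  |  -2 ]
Reading off the last column: x = -6, y = -2.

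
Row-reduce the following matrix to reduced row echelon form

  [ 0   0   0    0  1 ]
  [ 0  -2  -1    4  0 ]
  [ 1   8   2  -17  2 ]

Swap R1 and R3.
Multiply R2 by -1/2.
Subtract 2 times R3 from R1.
Subtract 8 times R2 from R1.

[[1, 0, -2, -1, 0], [0, 1, 1/2, -2, 0], [0, 0, 0, 0, 1]]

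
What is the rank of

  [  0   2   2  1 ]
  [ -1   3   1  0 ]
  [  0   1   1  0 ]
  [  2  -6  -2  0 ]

rank = 3

Swap R1 and R2.
  [ -1   3   1  0 ]
  [  0   2   2  1 ]
  [  0   1   1  0 ]
  [  2  -6  -2  0 ]
Multiply R1 by -1.
  [ 1  -3  -1  0 ]
  [ 0   2   2  1 ]
  [ 0   1   1  0 ]
  [ 2  -6  -2  0 ]
Subtract 2 times R1 from R4.
  [ 1  -3  -1  0 ]
  [ 0   2   2  1 ]
  [ 0   1   1  0 ]
  [ 0   0   0  0 ]
Multiply R2 by 1/2.
  [ 1  -3  -1    0 ]
  [ 0   1   1  1/2 ]
  [ 0   1   1    0 ]
  [ 0   0   0    0 ]
Subtract R2 from R3.
  [ 1  -3  -1     0 ]
  [ 0   1   1   1/2 ]
  [ 0   0   0  -1/2 ]
  [ 0   0   0     0 ]
Multiply R3 by -2.
  [ 1  -3  -1    0 ]
  [ 0   1   1  1/2 ]
  [ 0   0   0    1 ]
  [ 0   0   0    0 ]
Subtract 1/2 times R3 from R2.
  [ 1  -3  -1  0 ]
  [ 0   1   1  0 ]
  [ 0   0   0  1 ]
  [ 0   0   0  0 ]
Add 3 times R2 to R1.
  [ 1  0  2  0 ]
  [ 0  1  1  0 ]
  [ 0  0  0  1 ]
  [ 0  0  0  0 ]
The reduced form has 3 nonzero rows.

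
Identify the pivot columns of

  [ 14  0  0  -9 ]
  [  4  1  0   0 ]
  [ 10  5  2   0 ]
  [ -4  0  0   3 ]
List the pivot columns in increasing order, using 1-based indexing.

1, 2, 3, 4

R1 → 1/14·R1
  [  1  0  0  -9/14 ]
  [  4  1  0      0 ]
  [ 10  5  2      0 ]
  [ -4  0  0      3 ]
R2 → R2 − 4·R1
  [  1  0  0  -9/14 ]
  [  0  1  0   18/7 ]
  [ 10  5  2      0 ]
  [ -4  0  0      3 ]
R3 → R3 − 10·R1
  [  1  0  0  -9/14 ]
  [  0  1  0   18/7 ]
  [  0  5  2   45/7 ]
  [ -4  0  0      3 ]
R4 → R4 + 4·R1
  [ 1  0  0  -9/14 ]
  [ 0  1  0   18/7 ]
  [ 0  5  2   45/7 ]
  [ 0  0  0    3/7 ]
R3 → R3 − 5·R2
  [ 1  0  0  -9/14 ]
  [ 0  1  0   18/7 ]
  [ 0  0  2  -45/7 ]
  [ 0  0  0    3/7 ]
R3 → 1/2·R3
  [ 1  0  0   -9/14 ]
  [ 0  1  0    18/7 ]
  [ 0  0  1  -45/14 ]
  [ 0  0  0     3/7 ]
R4 → 7/3·R4
  [ 1  0  0   -9/14 ]
  [ 0  1  0    18/7 ]
  [ 0  0  1  -45/14 ]
  [ 0  0  0       1 ]
R3 → R3 + 45/14·R4
  [ 1  0  0  -9/14 ]
  [ 0  1  0   18/7 ]
  [ 0  0  1      0 ]
  [ 0  0  0      1 ]
R2 → R2 − 18/7·R4
  [ 1  0  0  -9/14 ]
  [ 0  1  0      0 ]
  [ 0  0  1      0 ]
  [ 0  0  0      1 ]
R1 → R1 + 9/14·R4
  [ 1  0  0  0 ]
  [ 0  1  0  0 ]
  [ 0  0  1  0 ]
  [ 0  0  0  1 ]
Pivot columns are the columns containing a leading 1.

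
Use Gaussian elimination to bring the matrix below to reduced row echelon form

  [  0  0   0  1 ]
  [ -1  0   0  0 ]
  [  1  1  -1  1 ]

[[1, 0, 0, 0], [0, 1, -1, 0], [0, 0, 0, 1]]

ρ1 <-> ρ2
  [ -1  0   0  0 ]
  [  0  0   0  1 ]
  [  1  1  -1  1 ]
ρ1 -> -1·ρ1
  [ 1  0   0  0 ]
  [ 0  0   0  1 ]
  [ 1  1  -1  1 ]
ρ3 -> ρ3 − ρ1
  [ 1  0   0  0 ]
  [ 0  0   0  1 ]
  [ 0  1  -1  1 ]
ρ2 <-> ρ3
  [ 1  0   0  0 ]
  [ 0  1  -1  1 ]
  [ 0  0   0  1 ]
ρ2 -> ρ2 − ρ3
  [ 1  0   0  0 ]
  [ 0  1  -1  0 ]
  [ 0  0   0  1 ]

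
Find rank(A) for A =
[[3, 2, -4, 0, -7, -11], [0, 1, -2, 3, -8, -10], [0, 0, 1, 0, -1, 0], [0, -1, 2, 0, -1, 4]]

ρ1 -> 1/3·ρ1
  [ 1  2/3  -4/3  0  -7/3  -11/3 ]
  [ 0    1    -2  3    -8    -10 ]
  [ 0    0     1  0    -1      0 ]
  [ 0   -1     2  0    -1      4 ]
ρ4 -> ρ4 + ρ2
  [ 1  2/3  -4/3  0  -7/3  -11/3 ]
  [ 0    1    -2  3    -8    -10 ]
  [ 0    0     1  0    -1      0 ]
  [ 0    0     0  3    -9     -6 ]
ρ4 -> 1/3·ρ4
  [ 1  2/3  -4/3  0  -7/3  -11/3 ]
  [ 0    1    -2  3    -8    -10 ]
  [ 0    0     1  0    -1      0 ]
  [ 0    0     0  1    -3     -2 ]
ρ2 -> ρ2 − 3·ρ4
  [ 1  2/3  -4/3  0  -7/3  -11/3 ]
  [ 0    1    -2  0     1     -4 ]
  [ 0    0     1  0    -1      0 ]
  [ 0    0     0  1    -3     -2 ]
ρ2 -> ρ2 + 2·ρ3
  [ 1  2/3  -4/3  0  -7/3  -11/3 ]
  [ 0    1     0  0    -1     -4 ]
  [ 0    0     1  0    -1      0 ]
  [ 0    0     0  1    -3     -2 ]
ρ1 -> ρ1 + 4/3·ρ3
  [ 1  2/3  0  0  -11/3  -11/3 ]
  [ 0    1  0  0     -1     -4 ]
  [ 0    0  1  0     -1      0 ]
  [ 0    0  0  1     -3     -2 ]
ρ1 -> ρ1 − 2/3·ρ2
  [ 1  0  0  0  -3  -1 ]
  [ 0  1  0  0  -1  -4 ]
  [ 0  0  1  0  -1   0 ]
  [ 0  0  0  1  -3  -2 ]
The reduced form has 4 nonzero rows.

rank = 4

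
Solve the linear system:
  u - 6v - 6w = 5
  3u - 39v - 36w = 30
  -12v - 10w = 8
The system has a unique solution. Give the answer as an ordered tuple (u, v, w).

(-1, 1, -2)

Form the augmented matrix and row-reduce:
  [ 1   -6   -6  |   5 ]
  [ 3  -39  -36  |  30 ]
  [ 0  -12  -10  |   8 ]
R2 := R2 − 3·R1
  [ 1   -6   -6  |   5 ]
  [ 0  -21  -18  |  15 ]
  [ 0  -12  -10  |   8 ]
R2 := -1/21·R2
  [ 1   -6   -6  |     5 ]
  [ 0    1  6/7  |  -5/7 ]
  [ 0  -12  -10  |     8 ]
R3 := R3 + 12·R2
  [ 1  -6   -6  |     5 ]
  [ 0   1  6/7  |  -5/7 ]
  [ 0   0  2/7  |  -4/7 ]
R3 := 7/2·R3
  [ 1  -6   -6  |     5 ]
  [ 0   1  6/7  |  -5/7 ]
  [ 0   0    1  |    -2 ]
R2 := R2 − 6/7·R3
  [ 1  -6  -6  |   5 ]
  [ 0   1   0  |   1 ]
  [ 0   0   1  |  -2 ]
R1 := R1 + 6·R3
  [ 1  -6  0  |  -7 ]
  [ 0   1  0  |   1 ]
  [ 0   0  1  |  -2 ]
R1 := R1 + 6·R2
  [ 1  0  0  |  -1 ]
  [ 0  1  0  |   1 ]
  [ 0  0  1  |  -2 ]
Reading off the last column: u = -1, v = 1, w = -2.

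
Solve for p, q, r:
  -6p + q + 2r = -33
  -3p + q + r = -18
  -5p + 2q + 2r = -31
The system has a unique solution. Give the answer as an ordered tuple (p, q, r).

(5, -3, 0)

Form the augmented matrix and row-reduce:
  [ -6  1  2  |  -33 ]
  [ -3  1  1  |  -18 ]
  [ -5  2  2  |  -31 ]
Multiply r1 by -1/6.
Add 3 times r1 to r2.
Add 5 times r1 to r3.
Multiply r2 by 2.
Subtract 7/6 times r2 from r3.
Multiply r3 by 3.
Add 1/3 times r3 to r1.
Add 1/6 times r2 to r1.
Reading off the last column: p = 5, q = -3, r = 0.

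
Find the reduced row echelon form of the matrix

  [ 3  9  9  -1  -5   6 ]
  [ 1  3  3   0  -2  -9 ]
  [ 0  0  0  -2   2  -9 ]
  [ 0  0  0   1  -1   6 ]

r1 -> 1/3·r1
r2 -> r2 − r1
r2 -> 3·r2
r3 -> r3 + 2·r2
r4 -> r4 − r2
r3 -> -1/75·r3
r4 -> r4 − 39·r3
r2 -> r2 + 33·r3
r1 -> r1 − 2·r3
r1 -> r1 + 1/3·r2

[[1, 3, 3, 0, -2, 0], [0, 0, 0, 1, -1, 0], [0, 0, 0, 0, 0, 1], [0, 0, 0, 0, 0, 0]]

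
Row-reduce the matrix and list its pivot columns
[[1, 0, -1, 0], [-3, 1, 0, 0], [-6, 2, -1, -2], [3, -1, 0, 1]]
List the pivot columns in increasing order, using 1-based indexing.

r2 → r2 + 3·r1
  [  1   0  -1   0 ]
  [  0   1  -3   0 ]
  [ -6   2  -1  -2 ]
  [  3  -1   0   1 ]
r3 → r3 + 6·r1
  [ 1   0  -1   0 ]
  [ 0   1  -3   0 ]
  [ 0   2  -7  -2 ]
  [ 3  -1   0   1 ]
r4 → r4 − 3·r1
  [ 1   0  -1   0 ]
  [ 0   1  -3   0 ]
  [ 0   2  -7  -2 ]
  [ 0  -1   3   1 ]
r3 → r3 − 2·r2
  [ 1   0  -1   0 ]
  [ 0   1  -3   0 ]
  [ 0   0  -1  -2 ]
  [ 0  -1   3   1 ]
r4 → r4 + r2
  [ 1  0  -1   0 ]
  [ 0  1  -3   0 ]
  [ 0  0  -1  -2 ]
  [ 0  0   0   1 ]
r3 → -1·r3
  [ 1  0  -1  0 ]
  [ 0  1  -3  0 ]
  [ 0  0   1  2 ]
  [ 0  0   0  1 ]
r3 → r3 − 2·r4
  [ 1  0  -1  0 ]
  [ 0  1  -3  0 ]
  [ 0  0   1  0 ]
  [ 0  0   0  1 ]
r2 → r2 + 3·r3
  [ 1  0  -1  0 ]
  [ 0  1   0  0 ]
  [ 0  0   1  0 ]
  [ 0  0   0  1 ]
r1 → r1 + r3
  [ 1  0  0  0 ]
  [ 0  1  0  0 ]
  [ 0  0  1  0 ]
  [ 0  0  0  1 ]
Pivot columns are the columns containing a leading 1.

1, 2, 3, 4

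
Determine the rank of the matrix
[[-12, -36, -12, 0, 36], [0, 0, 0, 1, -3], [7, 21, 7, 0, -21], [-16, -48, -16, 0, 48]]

r1 := -1/12·r1
  [   1    3    1  0   -3 ]
  [   0    0    0  1   -3 ]
  [   7   21    7  0  -21 ]
  [ -16  -48  -16  0   48 ]
r3 := r3 − 7·r1
  [   1    3    1  0  -3 ]
  [   0    0    0  1  -3 ]
  [   0    0    0  0   0 ]
  [ -16  -48  -16  0  48 ]
r4 := r4 + 16·r1
  [ 1  3  1  0  -3 ]
  [ 0  0  0  1  -3 ]
  [ 0  0  0  0   0 ]
  [ 0  0  0  0   0 ]
The reduced form has 2 nonzero rows.

rank = 2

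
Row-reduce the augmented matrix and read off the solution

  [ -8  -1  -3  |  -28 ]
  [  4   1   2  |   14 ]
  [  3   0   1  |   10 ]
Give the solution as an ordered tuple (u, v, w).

r1 ← -1/8·r1
  [ 1  1/8  3/8  |  7/2 ]
  [ 4    1    2  |   14 ]
  [ 3    0    1  |   10 ]
r2 ← r2 − 4·r1
  [ 1  1/8  3/8  |  7/2 ]
  [ 0  1/2  1/2  |    0 ]
  [ 3    0    1  |   10 ]
r3 ← r3 − 3·r1
  [ 1   1/8   3/8  |   7/2 ]
  [ 0   1/2   1/2  |     0 ]
  [ 0  -3/8  -1/8  |  -1/2 ]
r2 ← 2·r2
  [ 1   1/8   3/8  |   7/2 ]
  [ 0     1     1  |     0 ]
  [ 0  -3/8  -1/8  |  -1/2 ]
r3 ← r3 + 3/8·r2
  [ 1  1/8  3/8  |   7/2 ]
  [ 0    1    1  |     0 ]
  [ 0    0  1/4  |  -1/2 ]
r3 ← 4·r3
  [ 1  1/8  3/8  |  7/2 ]
  [ 0    1    1  |    0 ]
  [ 0    0    1  |   -2 ]
r2 ← r2 − r3
  [ 1  1/8  3/8  |  7/2 ]
  [ 0    1    0  |    2 ]
  [ 0    0    1  |   -2 ]
r1 ← r1 − 3/8·r3
  [ 1  1/8  0  |  17/4 ]
  [ 0    1  0  |     2 ]
  [ 0    0  1  |    -2 ]
r1 ← r1 − 1/8·r2
  [ 1  0  0  |   4 ]
  [ 0  1  0  |   2 ]
  [ 0  0  1  |  -2 ]
Reading off the last column: u = 4, v = 2, w = -2.

(4, 2, -2)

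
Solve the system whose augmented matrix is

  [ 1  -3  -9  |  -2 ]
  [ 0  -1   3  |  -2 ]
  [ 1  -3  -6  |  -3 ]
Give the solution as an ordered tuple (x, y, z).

ρ3 → ρ3 − ρ1
  [ 1  -3  -9  |  -2 ]
  [ 0  -1   3  |  -2 ]
  [ 0   0   3  |  -1 ]
ρ2 → -1·ρ2
  [ 1  -3  -9  |  -2 ]
  [ 0   1  -3  |   2 ]
  [ 0   0   3  |  -1 ]
ρ3 → 1/3·ρ3
  [ 1  -3  -9  |    -2 ]
  [ 0   1  -3  |     2 ]
  [ 0   0   1  |  -1/3 ]
ρ2 → ρ2 + 3·ρ3
  [ 1  -3  -9  |    -2 ]
  [ 0   1   0  |     1 ]
  [ 0   0   1  |  -1/3 ]
ρ1 → ρ1 + 9·ρ3
  [ 1  -3  0  |    -5 ]
  [ 0   1  0  |     1 ]
  [ 0   0  1  |  -1/3 ]
ρ1 → ρ1 + 3·ρ2
  [ 1  0  0  |    -2 ]
  [ 0  1  0  |     1 ]
  [ 0  0  1  |  -1/3 ]
Reading off the last column: x = -2, y = 1, z = -1/3.

(-2, 1, -1/3)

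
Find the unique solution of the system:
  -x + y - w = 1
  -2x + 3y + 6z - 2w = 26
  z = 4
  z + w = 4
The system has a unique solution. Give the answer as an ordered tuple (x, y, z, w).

(-1, 0, 4, 0)

Form the augmented matrix and row-reduce:
  [ -1  1  0  -1  |   1 ]
  [ -2  3  6  -2  |  26 ]
  [  0  0  1   0  |   4 ]
  [  0  0  1   1  |   4 ]
R1 → -1·R1
  [  1  -1  0   1  |  -1 ]
  [ -2   3  6  -2  |  26 ]
  [  0   0  1   0  |   4 ]
  [  0   0  1   1  |   4 ]
R2 → R2 + 2·R1
  [ 1  -1  0  1  |  -1 ]
  [ 0   1  6  0  |  24 ]
  [ 0   0  1  0  |   4 ]
  [ 0   0  1  1  |   4 ]
R4 → R4 − R3
  [ 1  -1  0  1  |  -1 ]
  [ 0   1  6  0  |  24 ]
  [ 0   0  1  0  |   4 ]
  [ 0   0  0  1  |   0 ]
R1 → R1 − R4
  [ 1  -1  0  0  |  -1 ]
  [ 0   1  6  0  |  24 ]
  [ 0   0  1  0  |   4 ]
  [ 0   0  0  1  |   0 ]
R2 → R2 − 6·R3
  [ 1  -1  0  0  |  -1 ]
  [ 0   1  0  0  |   0 ]
  [ 0   0  1  0  |   4 ]
  [ 0   0  0  1  |   0 ]
R1 → R1 + R2
  [ 1  0  0  0  |  -1 ]
  [ 0  1  0  0  |   0 ]
  [ 0  0  1  0  |   4 ]
  [ 0  0  0  1  |   0 ]
Reading off the last column: x = -1, y = 0, z = 4, w = 0.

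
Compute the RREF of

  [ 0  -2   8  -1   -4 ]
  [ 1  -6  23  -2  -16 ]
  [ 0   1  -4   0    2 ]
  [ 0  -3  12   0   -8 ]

[[1, 0, -1, 0, 0], [0, 1, -4, 0, 0], [0, 0, 0, 1, 0], [0, 0, 0, 0, 1]]

R1 <-> R2
  [ 1  -6  23  -2  -16 ]
  [ 0  -2   8  -1   -4 ]
  [ 0   1  -4   0    2 ]
  [ 0  -3  12   0   -8 ]
R2 → -1/2·R2
  [ 1  -6  23   -2  -16 ]
  [ 0   1  -4  1/2    2 ]
  [ 0   1  -4    0    2 ]
  [ 0  -3  12    0   -8 ]
R3 → R3 − R2
  [ 1  -6  23    -2  -16 ]
  [ 0   1  -4   1/2    2 ]
  [ 0   0   0  -1/2    0 ]
  [ 0  -3  12     0   -8 ]
R4 → R4 + 3·R2
  [ 1  -6  23    -2  -16 ]
  [ 0   1  -4   1/2    2 ]
  [ 0   0   0  -1/2    0 ]
  [ 0   0   0   3/2   -2 ]
R3 → -2·R3
  [ 1  -6  23   -2  -16 ]
  [ 0   1  -4  1/2    2 ]
  [ 0   0   0    1    0 ]
  [ 0   0   0  3/2   -2 ]
R4 → R4 − 3/2·R3
  [ 1  -6  23   -2  -16 ]
  [ 0   1  -4  1/2    2 ]
  [ 0   0   0    1    0 ]
  [ 0   0   0    0   -2 ]
R4 → -1/2·R4
  [ 1  -6  23   -2  -16 ]
  [ 0   1  -4  1/2    2 ]
  [ 0   0   0    1    0 ]
  [ 0   0   0    0    1 ]
R2 → R2 − 2·R4
  [ 1  -6  23   -2  -16 ]
  [ 0   1  -4  1/2    0 ]
  [ 0   0   0    1    0 ]
  [ 0   0   0    0    1 ]
R1 → R1 + 16·R4
  [ 1  -6  23   -2  0 ]
  [ 0   1  -4  1/2  0 ]
  [ 0   0   0    1  0 ]
  [ 0   0   0    0  1 ]
R2 → R2 − 1/2·R3
  [ 1  -6  23  -2  0 ]
  [ 0   1  -4   0  0 ]
  [ 0   0   0   1  0 ]
  [ 0   0   0   0  1 ]
R1 → R1 + 2·R3
  [ 1  -6  23  0  0 ]
  [ 0   1  -4  0  0 ]
  [ 0   0   0  1  0 ]
  [ 0   0   0  0  1 ]
R1 → R1 + 6·R2
  [ 1  0  -1  0  0 ]
  [ 0  1  -4  0  0 ]
  [ 0  0   0  1  0 ]
  [ 0  0   0  0  1 ]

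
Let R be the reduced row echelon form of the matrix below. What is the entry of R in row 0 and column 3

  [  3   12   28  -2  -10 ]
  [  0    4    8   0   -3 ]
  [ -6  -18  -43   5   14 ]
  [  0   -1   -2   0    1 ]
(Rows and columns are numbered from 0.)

ρ1 ← 1/3·ρ1
ρ3 ← ρ3 + 6·ρ1
ρ2 ← 1/4·ρ2
ρ3 ← ρ3 − 6·ρ2
ρ4 ← ρ4 + ρ2
ρ4 ← 4·ρ4
ρ3 ← ρ3 + 3/2·ρ4
ρ2 ← ρ2 + 3/4·ρ4
ρ1 ← ρ1 + 10/3·ρ4
ρ2 ← ρ2 − 2·ρ3
ρ1 ← ρ1 − 28/3·ρ3
ρ1 ← ρ1 − 4·ρ2

-2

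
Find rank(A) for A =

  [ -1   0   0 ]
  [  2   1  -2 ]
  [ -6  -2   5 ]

R1 → -1·R1
  [  1   0   0 ]
  [  2   1  -2 ]
  [ -6  -2   5 ]
R2 → R2 − 2·R1
  [  1   0   0 ]
  [  0   1  -2 ]
  [ -6  -2   5 ]
R3 → R3 + 6·R1
  [ 1   0   0 ]
  [ 0   1  -2 ]
  [ 0  -2   5 ]
R3 → R3 + 2·R2
  [ 1  0   0 ]
  [ 0  1  -2 ]
  [ 0  0   1 ]
R2 → R2 + 2·R3
  [ 1  0  0 ]
  [ 0  1  0 ]
  [ 0  0  1 ]
The reduced form has 3 nonzero rows.

rank = 3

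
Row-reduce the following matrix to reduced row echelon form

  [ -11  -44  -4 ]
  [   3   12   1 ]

[[1, 4, 0], [0, 0, 1]]

R1 -> -1/11·R1
  [ 1   4  4/11 ]
  [ 3  12     1 ]
R2 -> R2 − 3·R1
  [ 1  4   4/11 ]
  [ 0  0  -1/11 ]
R2 -> -11·R2
  [ 1  4  4/11 ]
  [ 0  0     1 ]
R1 -> R1 − 4/11·R2
  [ 1  4  0 ]
  [ 0  0  1 ]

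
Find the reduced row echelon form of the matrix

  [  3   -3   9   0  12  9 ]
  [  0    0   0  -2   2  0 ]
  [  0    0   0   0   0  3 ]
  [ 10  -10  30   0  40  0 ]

r1 := 1/3·r1
r4 := r4 − 10·r1
r2 := -1/2·r2
r3 := 1/3·r3
r4 := r4 + 30·r3
r1 := r1 − 3·r3

[[1, -1, 3, 0, 4, 0], [0, 0, 0, 1, -1, 0], [0, 0, 0, 0, 0, 1], [0, 0, 0, 0, 0, 0]]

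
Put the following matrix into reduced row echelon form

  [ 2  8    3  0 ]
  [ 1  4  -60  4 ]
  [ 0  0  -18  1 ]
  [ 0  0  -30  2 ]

ρ1 ← 1/2·ρ1
ρ2 ← ρ2 − ρ1
ρ2 ← -2/123·ρ2
ρ3 ← ρ3 + 18·ρ2
ρ4 ← ρ4 + 30·ρ2
ρ3 ← -41/7·ρ3
ρ4 ← ρ4 − 2/41·ρ3
ρ2 ← ρ2 + 8/123·ρ3
ρ1 ← ρ1 − 3/2·ρ2

[[1, 4, 0, 0], [0, 0, 1, 0], [0, 0, 0, 1], [0, 0, 0, 0]]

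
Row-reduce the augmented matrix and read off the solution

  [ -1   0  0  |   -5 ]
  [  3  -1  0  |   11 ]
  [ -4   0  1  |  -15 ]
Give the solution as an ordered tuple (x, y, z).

(5, 4, 5)

Multiply R1 by -1.
  [  1   0  0  |    5 ]
  [  3  -1  0  |   11 ]
  [ -4   0  1  |  -15 ]
Subtract 3 times R1 from R2.
  [  1   0  0  |    5 ]
  [  0  -1  0  |   -4 ]
  [ -4   0  1  |  -15 ]
Add 4 times R1 to R3.
  [ 1   0  0  |   5 ]
  [ 0  -1  0  |  -4 ]
  [ 0   0  1  |   5 ]
Multiply R2 by -1.
  [ 1  0  0  |  5 ]
  [ 0  1  0  |  4 ]
  [ 0  0  1  |  5 ]
Reading off the last column: x = 5, y = 4, z = 5.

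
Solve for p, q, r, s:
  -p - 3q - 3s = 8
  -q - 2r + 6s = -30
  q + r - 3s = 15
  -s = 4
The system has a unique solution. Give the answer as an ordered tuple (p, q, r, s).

Form the augmented matrix and row-reduce:
  [ -1  -3   0  -3  |    8 ]
  [  0  -1  -2   6  |  -30 ]
  [  0   1   1  -3  |   15 ]
  [  0   0   0  -1  |    4 ]
ρ1 -> -1·ρ1
  [ 1   3   0   3  |   -8 ]
  [ 0  -1  -2   6  |  -30 ]
  [ 0   1   1  -3  |   15 ]
  [ 0   0   0  -1  |    4 ]
ρ2 -> -1·ρ2
  [ 1  3  0   3  |  -8 ]
  [ 0  1  2  -6  |  30 ]
  [ 0  1  1  -3  |  15 ]
  [ 0  0  0  -1  |   4 ]
ρ3 -> ρ3 − ρ2
  [ 1  3   0   3  |   -8 ]
  [ 0  1   2  -6  |   30 ]
  [ 0  0  -1   3  |  -15 ]
  [ 0  0   0  -1  |    4 ]
ρ3 -> -1·ρ3
  [ 1  3  0   3  |  -8 ]
  [ 0  1  2  -6  |  30 ]
  [ 0  0  1  -3  |  15 ]
  [ 0  0  0  -1  |   4 ]
ρ4 -> -1·ρ4
  [ 1  3  0   3  |  -8 ]
  [ 0  1  2  -6  |  30 ]
  [ 0  0  1  -3  |  15 ]
  [ 0  0  0   1  |  -4 ]
ρ3 -> ρ3 + 3·ρ4
  [ 1  3  0   3  |  -8 ]
  [ 0  1  2  -6  |  30 ]
  [ 0  0  1   0  |   3 ]
  [ 0  0  0   1  |  -4 ]
ρ2 -> ρ2 + 6·ρ4
  [ 1  3  0  3  |  -8 ]
  [ 0  1  2  0  |   6 ]
  [ 0  0  1  0  |   3 ]
  [ 0  0  0  1  |  -4 ]
ρ1 -> ρ1 − 3·ρ4
  [ 1  3  0  0  |   4 ]
  [ 0  1  2  0  |   6 ]
  [ 0  0  1  0  |   3 ]
  [ 0  0  0  1  |  -4 ]
ρ2 -> ρ2 − 2·ρ3
  [ 1  3  0  0  |   4 ]
  [ 0  1  0  0  |   0 ]
  [ 0  0  1  0  |   3 ]
  [ 0  0  0  1  |  -4 ]
ρ1 -> ρ1 − 3·ρ2
  [ 1  0  0  0  |   4 ]
  [ 0  1  0  0  |   0 ]
  [ 0  0  1  0  |   3 ]
  [ 0  0  0  1  |  -4 ]
Reading off the last column: p = 4, q = 0, r = 3, s = -4.

(4, 0, 3, -4)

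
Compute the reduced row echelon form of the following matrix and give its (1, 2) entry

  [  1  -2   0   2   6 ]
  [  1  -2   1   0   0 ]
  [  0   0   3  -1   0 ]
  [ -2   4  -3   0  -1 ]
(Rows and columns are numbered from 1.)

R2 := R2 − R1
  [  1  -2   0   2   6 ]
  [  0   0   1  -2  -6 ]
  [  0   0   3  -1   0 ]
  [ -2   4  -3   0  -1 ]
R4 := R4 + 2·R1
  [ 1  -2   0   2   6 ]
  [ 0   0   1  -2  -6 ]
  [ 0   0   3  -1   0 ]
  [ 0   0  -3   4  11 ]
R3 := R3 − 3·R2
  [ 1  -2   0   2   6 ]
  [ 0   0   1  -2  -6 ]
  [ 0   0   0   5  18 ]
  [ 0   0  -3   4  11 ]
R4 := R4 + 3·R2
  [ 1  -2  0   2   6 ]
  [ 0   0  1  -2  -6 ]
  [ 0   0  0   5  18 ]
  [ 0   0  0  -2  -7 ]
R3 := 1/5·R3
  [ 1  -2  0   2     6 ]
  [ 0   0  1  -2    -6 ]
  [ 0   0  0   1  18/5 ]
  [ 0   0  0  -2    -7 ]
R4 := R4 + 2·R3
  [ 1  -2  0   2     6 ]
  [ 0   0  1  -2    -6 ]
  [ 0   0  0   1  18/5 ]
  [ 0   0  0   0   1/5 ]
R4 := 5·R4
  [ 1  -2  0   2     6 ]
  [ 0   0  1  -2    -6 ]
  [ 0   0  0   1  18/5 ]
  [ 0   0  0   0     1 ]
R3 := R3 − 18/5·R4
  [ 1  -2  0   2   6 ]
  [ 0   0  1  -2  -6 ]
  [ 0   0  0   1   0 ]
  [ 0   0  0   0   1 ]
R2 := R2 + 6·R4
  [ 1  -2  0   2  6 ]
  [ 0   0  1  -2  0 ]
  [ 0   0  0   1  0 ]
  [ 0   0  0   0  1 ]
R1 := R1 − 6·R4
  [ 1  -2  0   2  0 ]
  [ 0   0  1  -2  0 ]
  [ 0   0  0   1  0 ]
  [ 0   0  0   0  1 ]
R2 := R2 + 2·R3
  [ 1  -2  0  2  0 ]
  [ 0   0  1  0  0 ]
  [ 0   0  0  1  0 ]
  [ 0   0  0  0  1 ]
R1 := R1 − 2·R3
  [ 1  -2  0  0  0 ]
  [ 0   0  1  0  0 ]
  [ 0   0  0  1  0 ]
  [ 0   0  0  0  1 ]

-2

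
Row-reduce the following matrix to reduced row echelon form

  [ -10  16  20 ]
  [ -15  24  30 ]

[[1, -8/5, -2], [0, 0, 0]]

R1 → -1/10·R1
  [   1  -8/5  -2 ]
  [ -15    24  30 ]
R2 → R2 + 15·R1
  [ 1  -8/5  -2 ]
  [ 0     0   0 ]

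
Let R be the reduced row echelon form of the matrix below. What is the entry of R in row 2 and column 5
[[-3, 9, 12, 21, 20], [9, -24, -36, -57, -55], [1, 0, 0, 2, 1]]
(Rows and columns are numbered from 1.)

5/3

R1 := -1/3·R1
  [ 1   -3   -4   -7  -20/3 ]
  [ 9  -24  -36  -57    -55 ]
  [ 1    0    0    2      1 ]
R2 := R2 − 9·R1
  [ 1  -3  -4  -7  -20/3 ]
  [ 0   3   0   6      5 ]
  [ 1   0   0   2      1 ]
R3 := R3 − R1
  [ 1  -3  -4  -7  -20/3 ]
  [ 0   3   0   6      5 ]
  [ 0   3   4   9   23/3 ]
R2 := 1/3·R2
  [ 1  -3  -4  -7  -20/3 ]
  [ 0   1   0   2    5/3 ]
  [ 0   3   4   9   23/3 ]
R3 := R3 − 3·R2
  [ 1  -3  -4  -7  -20/3 ]
  [ 0   1   0   2    5/3 ]
  [ 0   0   4   3    8/3 ]
R3 := 1/4·R3
  [ 1  -3  -4   -7  -20/3 ]
  [ 0   1   0    2    5/3 ]
  [ 0   0   1  3/4    2/3 ]
R1 := R1 + 4·R3
  [ 1  -3  0   -4   -4 ]
  [ 0   1  0    2  5/3 ]
  [ 0   0  1  3/4  2/3 ]
R1 := R1 + 3·R2
  [ 1  0  0    2    1 ]
  [ 0  1  0    2  5/3 ]
  [ 0  0  1  3/4  2/3 ]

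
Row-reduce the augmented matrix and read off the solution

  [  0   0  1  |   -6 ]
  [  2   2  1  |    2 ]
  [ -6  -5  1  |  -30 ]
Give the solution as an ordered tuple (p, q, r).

(4, 0, -6)

r1 ↔ r2
  [  2   2  1  |    2 ]
  [  0   0  1  |   -6 ]
  [ -6  -5  1  |  -30 ]
r1 := 1/2·r1
  [  1   1  1/2  |    1 ]
  [  0   0    1  |   -6 ]
  [ -6  -5    1  |  -30 ]
r3 := r3 + 6·r1
  [ 1  1  1/2  |    1 ]
  [ 0  0    1  |   -6 ]
  [ 0  1    4  |  -24 ]
r2 ↔ r3
  [ 1  1  1/2  |    1 ]
  [ 0  1    4  |  -24 ]
  [ 0  0    1  |   -6 ]
r2 := r2 − 4·r3
  [ 1  1  1/2  |   1 ]
  [ 0  1    0  |   0 ]
  [ 0  0    1  |  -6 ]
r1 := r1 − 1/2·r3
  [ 1  1  0  |   4 ]
  [ 0  1  0  |   0 ]
  [ 0  0  1  |  -6 ]
r1 := r1 − r2
  [ 1  0  0  |   4 ]
  [ 0  1  0  |   0 ]
  [ 0  0  1  |  -6 ]
Reading off the last column: p = 4, q = 0, r = -6.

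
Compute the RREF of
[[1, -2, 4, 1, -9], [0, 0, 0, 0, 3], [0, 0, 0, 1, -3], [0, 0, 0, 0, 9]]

R2 <=> R3
  [ 1  -2  4  1  -9 ]
  [ 0   0  0  1  -3 ]
  [ 0   0  0  0   3 ]
  [ 0   0  0  0   9 ]
R3 → 1/3·R3
  [ 1  -2  4  1  -9 ]
  [ 0   0  0  1  -3 ]
  [ 0   0  0  0   1 ]
  [ 0   0  0  0   9 ]
R4 → R4 − 9·R3
  [ 1  -2  4  1  -9 ]
  [ 0   0  0  1  -3 ]
  [ 0   0  0  0   1 ]
  [ 0   0  0  0   0 ]
R2 → R2 + 3·R3
  [ 1  -2  4  1  -9 ]
  [ 0   0  0  1   0 ]
  [ 0   0  0  0   1 ]
  [ 0   0  0  0   0 ]
R1 → R1 + 9·R3
  [ 1  -2  4  1  0 ]
  [ 0   0  0  1  0 ]
  [ 0   0  0  0  1 ]
  [ 0   0  0  0  0 ]
R1 → R1 − R2
  [ 1  -2  4  0  0 ]
  [ 0   0  0  1  0 ]
  [ 0   0  0  0  1 ]
  [ 0   0  0  0  0 ]

[[1, -2, 4, 0, 0], [0, 0, 0, 1, 0], [0, 0, 0, 0, 1], [0, 0, 0, 0, 0]]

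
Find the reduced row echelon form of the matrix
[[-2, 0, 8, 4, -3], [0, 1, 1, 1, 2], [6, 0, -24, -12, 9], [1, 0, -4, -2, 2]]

r1 -> -1/2·r1
r3 -> r3 − 6·r1
r4 -> r4 − r1
r3 ↔ r4
r3 -> 2·r3
r2 -> r2 − 2·r3
r1 -> r1 − 3/2·r3

[[1, 0, -4, -2, 0], [0, 1, 1, 1, 0], [0, 0, 0, 0, 1], [0, 0, 0, 0, 0]]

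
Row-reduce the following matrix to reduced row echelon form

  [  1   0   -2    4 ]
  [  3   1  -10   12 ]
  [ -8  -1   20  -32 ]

[[1, 0, -2, 4], [0, 1, -4, 0], [0, 0, 0, 0]]

Subtract 3 times R1 from R2.
  [  1   0  -2    4 ]
  [  0   1  -4    0 ]
  [ -8  -1  20  -32 ]
Add 8 times R1 to R3.
  [ 1   0  -2  4 ]
  [ 0   1  -4  0 ]
  [ 0  -1   4  0 ]
Add R2 to R3.
  [ 1  0  -2  4 ]
  [ 0  1  -4  0 ]
  [ 0  0   0  0 ]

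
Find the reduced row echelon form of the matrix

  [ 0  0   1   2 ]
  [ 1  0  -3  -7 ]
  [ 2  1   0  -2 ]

R1 <-> R2
  [ 1  0  -3  -7 ]
  [ 0  0   1   2 ]
  [ 2  1   0  -2 ]
R3 := R3 − 2·R1
  [ 1  0  -3  -7 ]
  [ 0  0   1   2 ]
  [ 0  1   6  12 ]
R2 <-> R3
  [ 1  0  -3  -7 ]
  [ 0  1   6  12 ]
  [ 0  0   1   2 ]
R2 := R2 − 6·R3
  [ 1  0  -3  -7 ]
  [ 0  1   0   0 ]
  [ 0  0   1   2 ]
R1 := R1 + 3·R3
  [ 1  0  0  -1 ]
  [ 0  1  0   0 ]
  [ 0  0  1   2 ]

[[1, 0, 0, -1], [0, 1, 0, 0], [0, 0, 1, 2]]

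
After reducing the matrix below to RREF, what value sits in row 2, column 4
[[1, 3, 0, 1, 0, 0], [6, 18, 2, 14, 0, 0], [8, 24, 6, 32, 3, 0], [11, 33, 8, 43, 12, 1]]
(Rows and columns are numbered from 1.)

4

R2 ← R2 − 6·R1
R3 ← R3 − 8·R1
R4 ← R4 − 11·R1
R2 ← 1/2·R2
R3 ← R3 − 6·R2
R4 ← R4 − 8·R2
R3 ← 1/3·R3
R4 ← R4 − 12·R3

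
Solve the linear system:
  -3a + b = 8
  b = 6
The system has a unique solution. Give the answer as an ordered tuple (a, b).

(-2/3, 6)

Form the augmented matrix and row-reduce:
  [ -3  1  |  8 ]
  [  0  1  |  6 ]
ρ1 := -1/3·ρ1
  [ 1  -1/3  |  -8/3 ]
  [ 0     1  |     6 ]
ρ1 := ρ1 + 1/3·ρ2
  [ 1  0  |  -2/3 ]
  [ 0  1  |     6 ]
Reading off the last column: a = -2/3, b = 6.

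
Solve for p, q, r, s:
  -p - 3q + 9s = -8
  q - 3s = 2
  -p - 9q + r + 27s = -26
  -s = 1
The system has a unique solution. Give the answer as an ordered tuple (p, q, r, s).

(2, -1, -6, -1)

Form the augmented matrix and row-reduce:
  [ -1  -3  0   9  |   -8 ]
  [  0   1  0  -3  |    2 ]
  [ -1  -9  1  27  |  -26 ]
  [  0   0  0  -1  |    1 ]
Multiply ρ1 by -1.
  [  1   3  0  -9  |    8 ]
  [  0   1  0  -3  |    2 ]
  [ -1  -9  1  27  |  -26 ]
  [  0   0  0  -1  |    1 ]
Add ρ1 to ρ3.
  [ 1   3  0  -9  |    8 ]
  [ 0   1  0  -3  |    2 ]
  [ 0  -6  1  18  |  -18 ]
  [ 0   0  0  -1  |    1 ]
Add 6 times ρ2 to ρ3.
  [ 1  3  0  -9  |   8 ]
  [ 0  1  0  -3  |   2 ]
  [ 0  0  1   0  |  -6 ]
  [ 0  0  0  -1  |   1 ]
Multiply ρ4 by -1.
  [ 1  3  0  -9  |   8 ]
  [ 0  1  0  -3  |   2 ]
  [ 0  0  1   0  |  -6 ]
  [ 0  0  0   1  |  -1 ]
Add 3 times ρ4 to ρ2.
  [ 1  3  0  -9  |   8 ]
  [ 0  1  0   0  |  -1 ]
  [ 0  0  1   0  |  -6 ]
  [ 0  0  0   1  |  -1 ]
Add 9 times ρ4 to ρ1.
  [ 1  3  0  0  |  -1 ]
  [ 0  1  0  0  |  -1 ]
  [ 0  0  1  0  |  -6 ]
  [ 0  0  0  1  |  -1 ]
Subtract 3 times ρ2 from ρ1.
  [ 1  0  0  0  |   2 ]
  [ 0  1  0  0  |  -1 ]
  [ 0  0  1  0  |  -6 ]
  [ 0  0  0  1  |  -1 ]
Reading off the last column: p = 2, q = -1, r = -6, s = -1.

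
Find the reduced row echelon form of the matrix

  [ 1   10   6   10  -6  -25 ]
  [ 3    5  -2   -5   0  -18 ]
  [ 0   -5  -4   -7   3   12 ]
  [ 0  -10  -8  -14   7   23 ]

r2 → r2 − 3·r1
  [ 1   10    6   10  -6  -25 ]
  [ 0  -25  -20  -35  18   57 ]
  [ 0   -5   -4   -7   3   12 ]
  [ 0  -10   -8  -14   7   23 ]
r2 → -1/25·r2
  [ 1   10    6   10      -6     -25 ]
  [ 0    1  4/5  7/5  -18/25  -57/25 ]
  [ 0   -5   -4   -7       3      12 ]
  [ 0  -10   -8  -14       7      23 ]
r3 → r3 + 5·r2
  [ 1   10    6   10      -6     -25 ]
  [ 0    1  4/5  7/5  -18/25  -57/25 ]
  [ 0    0    0    0    -3/5     3/5 ]
  [ 0  -10   -8  -14       7      23 ]
r4 → r4 + 10·r2
  [ 1  10    6   10      -6     -25 ]
  [ 0   1  4/5  7/5  -18/25  -57/25 ]
  [ 0   0    0    0    -3/5     3/5 ]
  [ 0   0    0    0    -1/5     1/5 ]
r3 → -5/3·r3
  [ 1  10    6   10      -6     -25 ]
  [ 0   1  4/5  7/5  -18/25  -57/25 ]
  [ 0   0    0    0       1      -1 ]
  [ 0   0    0    0    -1/5     1/5 ]
r4 → r4 + 1/5·r3
  [ 1  10    6   10      -6     -25 ]
  [ 0   1  4/5  7/5  -18/25  -57/25 ]
  [ 0   0    0    0       1      -1 ]
  [ 0   0    0    0       0       0 ]
r2 → r2 + 18/25·r3
  [ 1  10    6   10  -6  -25 ]
  [ 0   1  4/5  7/5   0   -3 ]
  [ 0   0    0    0   1   -1 ]
  [ 0   0    0    0   0    0 ]
r1 → r1 + 6·r3
  [ 1  10    6   10  0  -31 ]
  [ 0   1  4/5  7/5  0   -3 ]
  [ 0   0    0    0  1   -1 ]
  [ 0   0    0    0  0    0 ]
r1 → r1 − 10·r2
  [ 1  0   -2   -4  0  -1 ]
  [ 0  1  4/5  7/5  0  -3 ]
  [ 0  0    0    0  1  -1 ]
  [ 0  0    0    0  0   0 ]

[[1, 0, -2, -4, 0, -1], [0, 1, 4/5, 7/5, 0, -3], [0, 0, 0, 0, 1, -1], [0, 0, 0, 0, 0, 0]]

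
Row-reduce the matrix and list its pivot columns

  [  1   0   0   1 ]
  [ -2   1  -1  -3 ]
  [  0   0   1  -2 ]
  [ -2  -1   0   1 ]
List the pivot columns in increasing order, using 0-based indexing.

0, 1, 2

r2 := r2 + 2·r1
  [  1   0   0   1 ]
  [  0   1  -1  -1 ]
  [  0   0   1  -2 ]
  [ -2  -1   0   1 ]
r4 := r4 + 2·r1
  [ 1   0   0   1 ]
  [ 0   1  -1  -1 ]
  [ 0   0   1  -2 ]
  [ 0  -1   0   3 ]
r4 := r4 + r2
  [ 1  0   0   1 ]
  [ 0  1  -1  -1 ]
  [ 0  0   1  -2 ]
  [ 0  0  -1   2 ]
r4 := r4 + r3
  [ 1  0   0   1 ]
  [ 0  1  -1  -1 ]
  [ 0  0   1  -2 ]
  [ 0  0   0   0 ]
r2 := r2 + r3
  [ 1  0  0   1 ]
  [ 0  1  0  -3 ]
  [ 0  0  1  -2 ]
  [ 0  0  0   0 ]
Pivot columns are the columns containing a leading 1.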